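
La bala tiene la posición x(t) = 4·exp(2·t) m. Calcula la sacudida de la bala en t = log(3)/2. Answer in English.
To solve this, we need to take 3 derivatives of our position equation x(t) = 4·exp(2·t). Taking d/dt of x(t), we find v(t) = 8·exp(2·t). The derivative of velocity gives acceleration: a(t) = 16·exp(2·t). Differentiating acceleration, we get jerk: j(t) = 32·exp(2·t). Using j(t) = 32·exp(2·t) and substituting t = log(3)/2, we find j = 96.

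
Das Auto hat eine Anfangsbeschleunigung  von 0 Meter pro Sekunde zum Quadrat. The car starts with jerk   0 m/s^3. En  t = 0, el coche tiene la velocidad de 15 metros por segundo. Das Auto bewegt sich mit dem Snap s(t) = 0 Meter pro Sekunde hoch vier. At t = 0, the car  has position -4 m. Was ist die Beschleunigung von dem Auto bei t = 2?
Wir müssen unsere Gleichung für den Snap s(t) = 0 2-mal integrieren. Das Integral von dem Snap, mit j(0) = 0, ergibt den Ruck: j(t) = 0. Die Stammfunktion von dem Ruck ist die Beschleunigung. Mit a(0) = 0 erhalten wir a(t) = 0. Mit a(t) = 0 und Einsetzen von t = 2, finden wir a = 0.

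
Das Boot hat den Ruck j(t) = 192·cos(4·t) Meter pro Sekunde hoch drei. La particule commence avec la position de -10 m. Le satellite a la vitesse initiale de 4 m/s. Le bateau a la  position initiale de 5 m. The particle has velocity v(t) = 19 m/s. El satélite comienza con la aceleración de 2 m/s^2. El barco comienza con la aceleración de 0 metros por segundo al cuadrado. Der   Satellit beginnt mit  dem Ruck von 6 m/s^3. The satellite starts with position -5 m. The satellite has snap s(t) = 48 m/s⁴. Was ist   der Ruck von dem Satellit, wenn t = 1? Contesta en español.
Necesitamos integrar nuestra ecuación del snap s(t) = 48 1 vez. Integrando el snap y usando la condición inicial j(0) = 6, obtenemos j(t) = 48·t + 6. De la ecuación de la sacudida j(t) = 48·t + 6, sustituimos t = 1 para obtener j = 54.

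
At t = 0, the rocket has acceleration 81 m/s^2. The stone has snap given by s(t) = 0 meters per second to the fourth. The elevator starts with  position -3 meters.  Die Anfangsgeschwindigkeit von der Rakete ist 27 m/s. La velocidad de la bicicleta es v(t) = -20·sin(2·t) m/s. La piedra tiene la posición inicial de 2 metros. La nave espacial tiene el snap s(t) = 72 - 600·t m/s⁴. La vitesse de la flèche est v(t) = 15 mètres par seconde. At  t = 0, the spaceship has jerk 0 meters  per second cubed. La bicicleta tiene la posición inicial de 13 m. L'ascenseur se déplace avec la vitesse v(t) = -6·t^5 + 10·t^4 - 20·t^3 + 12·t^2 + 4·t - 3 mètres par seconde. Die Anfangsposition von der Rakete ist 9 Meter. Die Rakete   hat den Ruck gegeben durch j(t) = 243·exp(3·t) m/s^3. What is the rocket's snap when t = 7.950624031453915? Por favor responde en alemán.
Um dies zu lösen, müssen wir 1 Ableitung unserer Gleichung für den Ruck j(t) = 243·exp(3·t) nehmen. Mit d/dt von j(t) finden wir s(t) = 729·exp(3·t). Wir haben den Snap s(t) = 729·exp(3·t). Durch Einsetzen von t = 7.950624031453915: s(7.950624031453915) = 16651906434492.0.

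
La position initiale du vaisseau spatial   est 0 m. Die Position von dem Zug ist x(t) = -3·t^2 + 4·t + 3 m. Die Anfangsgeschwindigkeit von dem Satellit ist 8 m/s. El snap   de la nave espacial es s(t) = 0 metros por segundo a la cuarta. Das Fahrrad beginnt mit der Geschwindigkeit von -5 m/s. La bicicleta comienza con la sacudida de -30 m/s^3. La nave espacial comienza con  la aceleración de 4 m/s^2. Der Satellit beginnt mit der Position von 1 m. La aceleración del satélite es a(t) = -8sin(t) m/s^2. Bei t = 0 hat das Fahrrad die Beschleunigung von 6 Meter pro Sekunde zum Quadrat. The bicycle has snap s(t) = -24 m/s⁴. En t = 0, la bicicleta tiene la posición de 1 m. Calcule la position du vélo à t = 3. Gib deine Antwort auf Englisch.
We need to integrate our snap equation s(t) = -24 4 times. The integral of snap is jerk. Using j(0) = -30, we get j(t) = -24·t - 30. Finding the integral of j(t) and using a(0) = 6: a(t) = -12·t^2 - 30·t + 6. Finding the integral of a(t) and using v(0) = -5: v(t) = -4·t^3 - 15·t^2 + 6·t - 5. Integrating velocity and using the initial condition x(0) = 1, we get x(t) = -t^4 - 5·t^3 + 3·t^2 - 5·t + 1. Using x(t) = -t^4 - 5·t^3 + 3·t^2 - 5·t + 1 and substituting t = 3, we find x = -203.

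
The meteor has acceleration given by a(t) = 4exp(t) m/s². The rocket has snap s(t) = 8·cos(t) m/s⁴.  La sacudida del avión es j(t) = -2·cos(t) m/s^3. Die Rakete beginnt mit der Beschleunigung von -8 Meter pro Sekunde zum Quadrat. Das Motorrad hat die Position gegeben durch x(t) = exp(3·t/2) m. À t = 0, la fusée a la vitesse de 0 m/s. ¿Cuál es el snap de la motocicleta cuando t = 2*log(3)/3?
Partiendo de la posición x(t) = exp(3·t/2), tomamos 4 derivadas. Derivando la posición, obtenemos la velocidad: v(t) = 3·exp(3·t/2)/2. La derivada de la velocidad da la aceleración: a(t) = 9·exp(3·t/2)/4. Derivando la aceleración, obtenemos la sacudida: j(t) = 27·exp(3·t/2)/8. Tomando d/dt de j(t), encontramos s(t) = 81·exp(3·t/2)/16. Tenemos el snap s(t) = 81·exp(3·t/2)/16. Sustituyendo t = 2*log(3)/3: s(2*log(3)/3) = 243/16.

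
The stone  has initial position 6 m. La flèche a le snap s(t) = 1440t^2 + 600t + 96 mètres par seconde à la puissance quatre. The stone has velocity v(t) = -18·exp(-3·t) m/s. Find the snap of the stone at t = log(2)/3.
To solve this, we need to take 3 derivatives of our velocity equation v(t) = -18·exp(-3·t). Differentiating velocity, we get acceleration: a(t) = 54·exp(-3·t). Taking d/dt of a(t), we find j(t) = -162·exp(-3·t). Taking d/dt of j(t), we find s(t) = 486·exp(-3·t). We have snap s(t) = 486·exp(-3·t). Substituting t = log(2)/3: s(log(2)/3) = 243.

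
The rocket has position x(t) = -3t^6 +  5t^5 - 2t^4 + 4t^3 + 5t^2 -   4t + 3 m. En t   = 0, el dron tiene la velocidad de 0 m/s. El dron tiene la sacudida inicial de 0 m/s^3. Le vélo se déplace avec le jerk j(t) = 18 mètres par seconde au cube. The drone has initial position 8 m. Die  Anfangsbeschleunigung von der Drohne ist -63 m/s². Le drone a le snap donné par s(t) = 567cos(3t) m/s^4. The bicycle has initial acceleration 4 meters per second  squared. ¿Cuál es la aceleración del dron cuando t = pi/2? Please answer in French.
Nous devons trouver l'intégrale de notre équation du snap s(t) = 567·cos(3·t) 2 fois. L'intégrale du snap, avec j(0) = 0, donne le jerk: j(t) = 189·sin(3·t). En prenant ∫j(t)dt et en appliquant a(0) = -63, nous trouvons a(t) = -63·cos(3·t). Nous avons l'accélération a(t) = -63·cos(3·t). En substituant t = pi/2: a(pi/2) = 0.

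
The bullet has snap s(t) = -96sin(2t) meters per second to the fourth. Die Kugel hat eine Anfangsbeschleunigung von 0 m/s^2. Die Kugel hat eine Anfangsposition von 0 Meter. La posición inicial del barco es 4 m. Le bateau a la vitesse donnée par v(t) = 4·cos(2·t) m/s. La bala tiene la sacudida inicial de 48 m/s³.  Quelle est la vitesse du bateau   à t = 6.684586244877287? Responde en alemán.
Wir haben die Geschwindigkeit v(t) = 4·cos(2·t). Durch Einsetzen von t = 6.684586244877287: v(6.684586244877287) = 2.77877613939183.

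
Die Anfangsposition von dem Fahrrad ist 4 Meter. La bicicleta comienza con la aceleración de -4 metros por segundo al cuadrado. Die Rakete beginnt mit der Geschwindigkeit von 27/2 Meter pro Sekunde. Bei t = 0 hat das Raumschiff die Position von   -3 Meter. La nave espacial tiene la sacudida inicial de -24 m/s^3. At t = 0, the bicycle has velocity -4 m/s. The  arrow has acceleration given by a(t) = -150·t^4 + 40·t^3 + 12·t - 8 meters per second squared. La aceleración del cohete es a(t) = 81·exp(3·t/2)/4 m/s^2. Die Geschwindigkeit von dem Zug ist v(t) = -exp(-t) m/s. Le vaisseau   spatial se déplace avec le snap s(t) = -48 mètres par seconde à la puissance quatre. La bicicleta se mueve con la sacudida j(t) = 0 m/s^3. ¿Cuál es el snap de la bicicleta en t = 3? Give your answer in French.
En partant du jerk j(t) = 0, nous prenons 1 dérivée. La dérivée du jerk donne le snap: s(t) = 0. De l'équation du snap s(t) = 0, nous substituons t = 3 pour obtenir s = 0.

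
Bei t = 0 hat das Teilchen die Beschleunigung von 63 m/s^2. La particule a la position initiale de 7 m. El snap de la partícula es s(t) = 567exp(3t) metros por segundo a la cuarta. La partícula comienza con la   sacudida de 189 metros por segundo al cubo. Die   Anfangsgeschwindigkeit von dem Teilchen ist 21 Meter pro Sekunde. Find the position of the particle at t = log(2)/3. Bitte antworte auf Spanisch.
Partiendo del snap s(t) = 567·exp(3·t), tomamos 4 antiderivadas. La antiderivada del snap es la sacudida. Usando j(0) = 189, obtenemos j(t) = 189·exp(3·t). Tomando ∫j(t)dt y aplicando a(0) = 63, encontramos a(t) = 63·exp(3·t). Tomando ∫a(t)dt y aplicando v(0) = 21, encontramos v(t) = 21·exp(3·t). Integrando la velocidad y usando la condición inicial x(0) = 7, obtenemos x(t) = 7·exp(3·t). De la ecuación de la posición x(t) = 7·exp(3·t), sustituimos t = log(2)/3 para obtener x = 14.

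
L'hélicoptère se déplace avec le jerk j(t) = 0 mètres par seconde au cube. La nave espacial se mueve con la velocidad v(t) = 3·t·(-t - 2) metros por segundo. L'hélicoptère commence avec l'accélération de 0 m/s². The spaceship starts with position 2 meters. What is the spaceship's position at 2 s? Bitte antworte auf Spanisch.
Debemos encontrar la antiderivada de nuestra ecuación de la velocidad v(t) = 3·t·(-t - 2) 1 vez. Tomando ∫v(t)dt y aplicando x(0) = 2, encontramos x(t) = -t^3 - 3·t^2 + 2. De la ecuación de la posición x(t) = -t^3 - 3·t^2 + 2, sustituimos t = 2 para obtener x = -18.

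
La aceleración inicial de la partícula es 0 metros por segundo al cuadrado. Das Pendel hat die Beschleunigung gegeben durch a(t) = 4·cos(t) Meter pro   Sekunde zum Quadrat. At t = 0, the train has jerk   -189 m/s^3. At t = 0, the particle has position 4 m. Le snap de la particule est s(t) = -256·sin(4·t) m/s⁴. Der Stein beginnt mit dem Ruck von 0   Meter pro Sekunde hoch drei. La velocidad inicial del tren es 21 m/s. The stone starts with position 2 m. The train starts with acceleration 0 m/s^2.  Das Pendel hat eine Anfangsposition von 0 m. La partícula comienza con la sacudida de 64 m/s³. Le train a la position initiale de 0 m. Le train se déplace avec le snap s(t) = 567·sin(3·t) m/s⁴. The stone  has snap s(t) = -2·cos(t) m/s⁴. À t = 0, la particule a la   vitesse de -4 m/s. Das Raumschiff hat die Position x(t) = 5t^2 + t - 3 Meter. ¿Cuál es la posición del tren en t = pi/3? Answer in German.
Ausgehend von dem Snap s(t) = 567·sin(3·t), nehmen wir 4 Stammfunktionen. Das Integral von dem Snap, mit j(0) = -189, ergibt den Ruck: j(t) = -189·cos(3·t). Mit ∫j(t)dt und Anwendung von a(0) = 0, finden wir a(t) = -63·sin(3·t). Die Stammfunktion von der Beschleunigung, mit v(0) = 21, ergibt die Geschwindigkeit: v(t) = 21·cos(3·t). Durch Integration von der Geschwindigkeit und Verwendung der Anfangsbedingung x(0) = 0, erhalten wir x(t) = 7·sin(3·t). Aus der Gleichung für die Position x(t) = 7·sin(3·t), setzen wir t = pi/3 ein und erhalten x = 0.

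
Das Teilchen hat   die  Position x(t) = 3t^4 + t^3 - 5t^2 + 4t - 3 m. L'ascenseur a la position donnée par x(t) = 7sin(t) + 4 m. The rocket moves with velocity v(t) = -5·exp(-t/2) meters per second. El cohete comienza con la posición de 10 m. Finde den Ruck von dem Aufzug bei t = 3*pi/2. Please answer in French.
Nous devons dériver notre équation de la position x(t) = 7·sin(t) + 4 3 fois. En prenant d/dt de x(t), nous trouvons v(t) = 7·cos(t). En dérivant la vitesse, nous obtenons l'accélération: a(t) = -7·sin(t). En dérivant l'accélération, nous obtenons le jerk: j(t) = -7·cos(t). De l'équation du jerk j(t) = -7·cos(t), nous substituons t = 3*pi/2 pour obtenir j = 0.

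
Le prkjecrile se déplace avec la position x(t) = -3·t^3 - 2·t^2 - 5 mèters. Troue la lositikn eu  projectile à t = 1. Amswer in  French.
Nous avons la position x(t) = -3·t^3 - 2·t^2 - 5. En substituant t = 1: x(1) = -10.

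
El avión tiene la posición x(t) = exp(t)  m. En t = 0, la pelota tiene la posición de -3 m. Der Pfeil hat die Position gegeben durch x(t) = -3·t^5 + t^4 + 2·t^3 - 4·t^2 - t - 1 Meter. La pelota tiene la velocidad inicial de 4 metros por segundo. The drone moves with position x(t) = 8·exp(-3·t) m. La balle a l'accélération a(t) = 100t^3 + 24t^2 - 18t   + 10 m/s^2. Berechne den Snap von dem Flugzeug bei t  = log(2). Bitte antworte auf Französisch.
Pour résoudre ceci, nous devons prendre 4 dérivées de notre équation de la position x(t) = exp(t). La dérivée de la position donne la vitesse: v(t) = exp(t). En dérivant la vitesse, nous obtenons l'accélération: a(t) = exp(t). En dérivant l'accélération, nous obtenons le jerk: j(t) = exp(t). En prenant d/dt de j(t), nous trouvons s(t) = exp(t). Nous avons le snap s(t) = exp(t). En substituant t = log(2): s(log(2)) = 2.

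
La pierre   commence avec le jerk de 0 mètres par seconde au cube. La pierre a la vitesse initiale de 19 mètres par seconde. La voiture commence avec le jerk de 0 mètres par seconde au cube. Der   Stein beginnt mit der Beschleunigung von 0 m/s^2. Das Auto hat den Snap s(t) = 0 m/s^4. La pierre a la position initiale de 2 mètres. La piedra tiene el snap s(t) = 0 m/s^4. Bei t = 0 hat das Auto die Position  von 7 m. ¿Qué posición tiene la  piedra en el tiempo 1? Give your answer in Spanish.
Partiendo del snap s(t) = 0, tomamos 4 antiderivadas. Tomando ∫s(t)dt y aplicando j(0) = 0, encontramos j(t) = 0. Tomando ∫j(t)dt y aplicando a(0) = 0, encontramos a(t) = 0. Tomando ∫a(t)dt y aplicando v(0) = 19, encontramos v(t) = 19. La integral de la velocidad, con x(0) = 2, da la posición: x(t) = 19·t + 2. Tenemos la posición x(t) = 19·t + 2. Sustituyendo t = 1: x(1) = 21.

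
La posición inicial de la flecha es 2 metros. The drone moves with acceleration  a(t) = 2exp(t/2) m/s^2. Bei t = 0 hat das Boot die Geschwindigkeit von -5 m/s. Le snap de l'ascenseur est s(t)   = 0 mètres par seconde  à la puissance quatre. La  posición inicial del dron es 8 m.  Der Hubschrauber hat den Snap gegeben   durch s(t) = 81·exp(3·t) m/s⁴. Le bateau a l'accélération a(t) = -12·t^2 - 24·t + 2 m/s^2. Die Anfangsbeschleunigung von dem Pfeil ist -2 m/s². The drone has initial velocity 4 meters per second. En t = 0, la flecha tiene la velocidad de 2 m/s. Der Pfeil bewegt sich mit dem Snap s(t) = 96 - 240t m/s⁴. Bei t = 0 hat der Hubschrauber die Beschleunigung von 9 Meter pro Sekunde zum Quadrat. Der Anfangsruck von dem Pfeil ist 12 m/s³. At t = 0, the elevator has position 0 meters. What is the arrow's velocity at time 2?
To find the answer, we compute 3 antiderivatives of s(t) = 96 - 240·t. Taking ∫s(t)dt and applying j(0) = 12, we find j(t) = -120·t^2 + 96·t + 12. Integrating jerk and using the initial condition a(0) = -2, we get a(t) = -40·t^3 + 48·t^2 + 12·t - 2. Finding the integral of a(t) and using v(0) = 2: v(t) = -10·t^4 + 16·t^3 + 6·t^2 - 2·t + 2. We have velocity v(t) = -10·t^4 + 16·t^3 + 6·t^2 - 2·t + 2. Substituting t = 2: v(2) = -10.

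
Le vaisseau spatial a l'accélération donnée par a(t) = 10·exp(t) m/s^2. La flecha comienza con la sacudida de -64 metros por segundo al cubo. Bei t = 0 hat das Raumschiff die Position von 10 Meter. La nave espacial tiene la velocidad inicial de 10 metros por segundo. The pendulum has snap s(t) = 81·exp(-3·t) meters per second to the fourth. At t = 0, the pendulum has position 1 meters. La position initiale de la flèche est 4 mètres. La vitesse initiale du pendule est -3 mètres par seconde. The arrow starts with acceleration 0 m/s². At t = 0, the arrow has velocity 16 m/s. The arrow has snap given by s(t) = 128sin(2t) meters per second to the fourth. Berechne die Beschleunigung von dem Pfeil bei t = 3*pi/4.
Ausgehend von dem Snap s(t) = 128·sin(2·t), nehmen wir 2 Stammfunktionen. Die Stammfunktion von dem Snap ist der Ruck. Mit j(0) = -64 erhalten wir j(t) = -64·cos(2·t). Mit ∫j(t)dt und Anwendung von a(0) = 0, finden wir a(t) = -32·sin(2·t). Wir haben die Beschleunigung a(t) = -32·sin(2·t). Durch Einsetzen von t = 3*pi/4: a(3*pi/4) = 32.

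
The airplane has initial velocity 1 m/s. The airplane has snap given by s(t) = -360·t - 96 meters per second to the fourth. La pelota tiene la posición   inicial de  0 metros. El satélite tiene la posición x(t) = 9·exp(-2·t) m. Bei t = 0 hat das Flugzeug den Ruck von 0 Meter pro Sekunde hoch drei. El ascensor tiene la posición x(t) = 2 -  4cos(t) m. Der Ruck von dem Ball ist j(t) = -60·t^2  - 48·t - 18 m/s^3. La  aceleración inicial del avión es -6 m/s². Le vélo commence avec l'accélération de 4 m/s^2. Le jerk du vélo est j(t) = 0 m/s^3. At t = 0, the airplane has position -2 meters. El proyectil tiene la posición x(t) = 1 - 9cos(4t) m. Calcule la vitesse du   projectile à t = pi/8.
Pour résoudre ceci, nous devons prendre 1 dérivée de notre équation de la position x(t) = 1 - 9·cos(4·t). En dérivant la position, nous obtenons la vitesse: v(t) = 36·sin(4·t). De l'équation de la vitesse v(t) = 36·sin(4·t), nous substituons t = pi/8 pour obtenir v = 36.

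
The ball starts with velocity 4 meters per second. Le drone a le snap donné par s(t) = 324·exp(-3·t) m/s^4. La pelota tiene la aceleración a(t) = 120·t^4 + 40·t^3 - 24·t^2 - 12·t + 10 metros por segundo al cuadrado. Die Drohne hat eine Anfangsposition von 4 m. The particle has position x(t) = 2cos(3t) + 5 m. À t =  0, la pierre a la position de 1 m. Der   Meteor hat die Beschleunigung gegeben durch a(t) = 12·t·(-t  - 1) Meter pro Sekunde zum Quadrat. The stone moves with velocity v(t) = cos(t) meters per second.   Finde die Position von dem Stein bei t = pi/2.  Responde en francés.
Nous devons intégrer notre équation de la vitesse v(t) = cos(t) 1 fois. En prenant ∫v(t)dt et en appliquant x(0) = 1, nous trouvons x(t) = sin(t) + 1. Nous avons la position x(t) = sin(t) + 1. En substituant t = pi/2: x(pi/2) = 2.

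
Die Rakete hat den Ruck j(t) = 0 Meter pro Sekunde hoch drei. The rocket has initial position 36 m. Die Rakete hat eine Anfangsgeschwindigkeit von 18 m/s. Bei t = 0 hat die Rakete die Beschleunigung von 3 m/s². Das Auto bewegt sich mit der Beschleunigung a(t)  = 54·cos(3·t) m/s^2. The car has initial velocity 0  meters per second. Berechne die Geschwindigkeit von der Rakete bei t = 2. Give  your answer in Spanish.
Debemos encontrar la integral de nuestra ecuación de la sacudida j(t) = 0 2 veces. Tomando ∫j(t)dt y aplicando a(0) = 3, encontramos a(t) = 3. Integrando la aceleración y usando la condición inicial v(0) = 18, obtenemos v(t) = 3·t + 18. De la ecuación de la velocidad v(t) = 3·t + 18, sustituimos t = 2 para obtener v = 24.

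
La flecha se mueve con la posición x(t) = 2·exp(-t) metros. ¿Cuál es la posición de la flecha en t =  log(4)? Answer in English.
Using x(t) = 2·exp(-t) and substituting t = log(4), we find x = 1/2.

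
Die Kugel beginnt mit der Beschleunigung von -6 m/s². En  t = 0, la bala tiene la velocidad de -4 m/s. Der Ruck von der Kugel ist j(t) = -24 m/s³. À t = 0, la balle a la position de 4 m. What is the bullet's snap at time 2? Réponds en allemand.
Ausgehend von dem Ruck j(t) = -24, nehmen wir 1 Ableitung. Die Ableitung von dem Ruck ergibt den Snap: s(t) = 0. Aus der Gleichung für den Snap s(t) = 0, setzen wir t = 2 ein und erhalten s = 0.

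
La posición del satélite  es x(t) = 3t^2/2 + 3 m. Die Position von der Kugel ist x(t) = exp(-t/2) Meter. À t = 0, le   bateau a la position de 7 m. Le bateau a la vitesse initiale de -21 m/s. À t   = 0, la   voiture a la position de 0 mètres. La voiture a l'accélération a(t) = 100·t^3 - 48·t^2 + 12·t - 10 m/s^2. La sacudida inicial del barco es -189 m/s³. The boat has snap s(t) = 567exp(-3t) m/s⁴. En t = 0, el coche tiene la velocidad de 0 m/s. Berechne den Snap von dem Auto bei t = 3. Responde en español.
Para resolver esto, necesitamos tomar 2 derivadas de nuestra ecuación de la aceleración a(t) = 100·t^3 - 48·t^2 + 12·t - 10. Derivando la aceleración, obtenemos la sacudida: j(t) = 300·t^2 - 96·t + 12. La derivada de la sacudida da el snap: s(t) = 600·t - 96. Usando s(t) = 600·t - 96 y sustituyendo t = 3, encontramos s = 1704.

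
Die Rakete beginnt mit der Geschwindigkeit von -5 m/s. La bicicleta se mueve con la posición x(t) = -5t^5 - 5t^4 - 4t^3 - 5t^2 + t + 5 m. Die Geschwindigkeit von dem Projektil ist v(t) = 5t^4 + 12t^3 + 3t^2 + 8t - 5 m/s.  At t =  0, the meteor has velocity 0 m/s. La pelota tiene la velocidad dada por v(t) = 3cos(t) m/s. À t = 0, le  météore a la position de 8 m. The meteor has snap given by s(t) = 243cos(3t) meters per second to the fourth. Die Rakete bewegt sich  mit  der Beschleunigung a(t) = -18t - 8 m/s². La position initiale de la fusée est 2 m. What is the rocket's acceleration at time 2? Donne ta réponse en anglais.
Using a(t) = -18·t - 8 and substituting t = 2, we find a = -44.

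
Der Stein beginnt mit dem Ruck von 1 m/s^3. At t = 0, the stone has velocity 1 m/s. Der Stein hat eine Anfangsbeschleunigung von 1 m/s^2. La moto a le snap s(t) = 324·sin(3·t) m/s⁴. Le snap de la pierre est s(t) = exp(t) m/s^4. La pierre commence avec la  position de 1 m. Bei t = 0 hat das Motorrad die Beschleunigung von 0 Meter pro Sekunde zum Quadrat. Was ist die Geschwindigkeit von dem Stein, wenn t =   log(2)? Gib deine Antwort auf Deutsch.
Ausgehend von dem Snap s(t) = exp(t), nehmen wir 3 Integrale. Die Stammfunktion von dem Snap ist der Ruck. Mit j(0) = 1 erhalten wir j(t) = exp(t). Mit ∫j(t)dt und Anwendung von a(0) = 1, finden wir a(t) = exp(t). Das Integral von der Beschleunigung, mit v(0) = 1, ergibt die Geschwindigkeit: v(t) = exp(t). Aus der Gleichung für die Geschwindigkeit v(t) = exp(t), setzen wir t = log(2) ein und erhalten v = 2.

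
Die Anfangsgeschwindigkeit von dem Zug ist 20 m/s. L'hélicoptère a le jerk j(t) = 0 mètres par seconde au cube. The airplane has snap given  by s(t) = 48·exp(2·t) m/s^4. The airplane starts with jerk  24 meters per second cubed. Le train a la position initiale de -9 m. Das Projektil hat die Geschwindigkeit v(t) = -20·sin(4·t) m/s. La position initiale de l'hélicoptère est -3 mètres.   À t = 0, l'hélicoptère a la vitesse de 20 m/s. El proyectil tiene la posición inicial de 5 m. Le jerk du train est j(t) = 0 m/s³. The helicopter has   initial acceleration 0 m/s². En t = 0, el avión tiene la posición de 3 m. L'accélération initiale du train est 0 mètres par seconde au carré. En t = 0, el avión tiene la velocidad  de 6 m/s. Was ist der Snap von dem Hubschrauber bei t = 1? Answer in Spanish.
Para resolver esto, necesitamos tomar 1 derivada de nuestra ecuación de la sacudida j(t) = 0. Derivando la sacudida, obtenemos el snap: s(t) = 0. Usando s(t) = 0 y sustituyendo t = 1, encontramos s = 0.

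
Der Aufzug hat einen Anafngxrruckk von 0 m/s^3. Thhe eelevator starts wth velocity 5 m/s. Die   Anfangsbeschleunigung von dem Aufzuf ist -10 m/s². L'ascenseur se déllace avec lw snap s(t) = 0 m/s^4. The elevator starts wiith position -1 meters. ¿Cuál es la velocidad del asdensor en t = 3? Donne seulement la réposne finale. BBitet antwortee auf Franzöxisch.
À t = 3, v = -25.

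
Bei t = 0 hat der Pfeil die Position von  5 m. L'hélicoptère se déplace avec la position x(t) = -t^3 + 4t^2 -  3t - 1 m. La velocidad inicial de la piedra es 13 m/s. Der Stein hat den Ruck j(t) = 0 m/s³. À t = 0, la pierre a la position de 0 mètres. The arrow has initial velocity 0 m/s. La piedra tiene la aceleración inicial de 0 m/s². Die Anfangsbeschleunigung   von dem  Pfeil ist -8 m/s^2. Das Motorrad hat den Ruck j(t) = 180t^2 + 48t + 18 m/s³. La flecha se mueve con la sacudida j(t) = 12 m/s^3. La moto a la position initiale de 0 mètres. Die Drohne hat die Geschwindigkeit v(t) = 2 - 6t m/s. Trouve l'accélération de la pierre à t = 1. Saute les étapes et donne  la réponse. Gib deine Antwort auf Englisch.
The answer is 0.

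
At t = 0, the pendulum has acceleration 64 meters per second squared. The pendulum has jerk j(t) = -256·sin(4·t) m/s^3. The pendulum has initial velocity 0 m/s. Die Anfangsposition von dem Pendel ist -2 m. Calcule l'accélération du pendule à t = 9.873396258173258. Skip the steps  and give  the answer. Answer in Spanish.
a(9.873396258173258) = -14.1962483768028.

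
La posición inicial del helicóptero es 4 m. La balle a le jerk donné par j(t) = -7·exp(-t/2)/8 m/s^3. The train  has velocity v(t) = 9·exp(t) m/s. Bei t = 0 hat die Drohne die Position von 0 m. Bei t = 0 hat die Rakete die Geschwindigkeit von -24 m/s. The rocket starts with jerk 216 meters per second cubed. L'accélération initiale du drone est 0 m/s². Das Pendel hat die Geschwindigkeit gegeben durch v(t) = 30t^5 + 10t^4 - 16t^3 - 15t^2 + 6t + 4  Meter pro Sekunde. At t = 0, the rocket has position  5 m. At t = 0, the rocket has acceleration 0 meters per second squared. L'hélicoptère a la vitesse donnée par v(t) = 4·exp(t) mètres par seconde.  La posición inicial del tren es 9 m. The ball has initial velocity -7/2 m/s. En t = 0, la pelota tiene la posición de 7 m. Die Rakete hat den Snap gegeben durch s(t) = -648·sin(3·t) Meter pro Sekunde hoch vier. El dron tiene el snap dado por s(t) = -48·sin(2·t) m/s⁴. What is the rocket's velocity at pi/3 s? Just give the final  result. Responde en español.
La velocidad en t = pi/3 es v = 24.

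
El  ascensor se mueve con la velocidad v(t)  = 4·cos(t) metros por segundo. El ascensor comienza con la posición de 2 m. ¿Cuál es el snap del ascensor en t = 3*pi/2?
Partiendo de la velocidad v(t) = 4·cos(t), tomamos 3 derivadas. Tomando d/dt de v(t), encontramos a(t) = -4·sin(t). La derivada de la aceleración da la sacudida: j(t) = -4·cos(t). La derivada de la sacudida da el snap: s(t) = 4·sin(t). De la ecuación del snap s(t) = 4·sin(t), sustituimos t = 3*pi/2 para obtener s = -4.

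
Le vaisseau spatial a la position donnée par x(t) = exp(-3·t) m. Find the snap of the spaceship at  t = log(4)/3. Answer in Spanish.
Partiendo de la posición x(t) = exp(-3·t), tomamos 4 derivadas. Tomando d/dt de x(t), encontramos v(t) = -3·exp(-3·t). Derivando la velocidad, obtenemos la aceleración: a(t) = 9·exp(-3·t). Tomando d/dt de a(t), encontramos j(t) = -27·exp(-3·t). La derivada de la sacudida da el snap: s(t) = 81·exp(-3·t). De la ecuación del snap s(t) = 81·exp(-3·t), sustituimos t = log(4)/3 para obtener s = 81/4.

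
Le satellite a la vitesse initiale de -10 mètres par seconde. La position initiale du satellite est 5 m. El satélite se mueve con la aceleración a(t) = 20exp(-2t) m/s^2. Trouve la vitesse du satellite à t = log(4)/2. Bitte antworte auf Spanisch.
Necesitamos integrar nuestra ecuación de la aceleración a(t) = 20·exp(-2·t) 1 vez. Integrando la aceleración y usando la condición inicial v(0) = -10, obtenemos v(t) = -10·exp(-2·t). Tenemos la velocidad v(t) = -10·exp(-2·t). Sustituyendo t = log(4)/2: v(log(4)/2) = -5/2.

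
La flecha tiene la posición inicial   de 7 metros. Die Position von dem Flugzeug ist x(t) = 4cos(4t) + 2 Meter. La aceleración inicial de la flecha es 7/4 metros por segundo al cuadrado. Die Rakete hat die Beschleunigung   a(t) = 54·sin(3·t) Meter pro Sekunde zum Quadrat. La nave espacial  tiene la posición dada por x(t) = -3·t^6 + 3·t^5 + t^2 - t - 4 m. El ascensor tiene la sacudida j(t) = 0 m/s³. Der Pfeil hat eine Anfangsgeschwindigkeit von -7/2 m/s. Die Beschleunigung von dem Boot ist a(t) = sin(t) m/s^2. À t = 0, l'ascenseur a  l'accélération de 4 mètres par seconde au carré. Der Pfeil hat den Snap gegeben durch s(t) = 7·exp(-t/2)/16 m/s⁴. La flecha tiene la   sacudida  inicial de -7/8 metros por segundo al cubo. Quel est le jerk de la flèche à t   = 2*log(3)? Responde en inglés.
To find the answer, we compute 1 integral of s(t) = 7·exp(-t/2)/16. The integral of snap, with j(0) = -7/8, gives jerk: j(t) = -7·exp(-t/2)/8. We have jerk j(t) = -7·exp(-t/2)/8. Substituting t = 2*log(3): j(2*log(3)) = -7/24.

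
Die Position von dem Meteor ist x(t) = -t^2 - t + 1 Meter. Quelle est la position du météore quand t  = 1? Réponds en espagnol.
De la ecuación de la posición x(t) = -t^2 - t + 1, sustituimos t = 1 para obtener x = -1.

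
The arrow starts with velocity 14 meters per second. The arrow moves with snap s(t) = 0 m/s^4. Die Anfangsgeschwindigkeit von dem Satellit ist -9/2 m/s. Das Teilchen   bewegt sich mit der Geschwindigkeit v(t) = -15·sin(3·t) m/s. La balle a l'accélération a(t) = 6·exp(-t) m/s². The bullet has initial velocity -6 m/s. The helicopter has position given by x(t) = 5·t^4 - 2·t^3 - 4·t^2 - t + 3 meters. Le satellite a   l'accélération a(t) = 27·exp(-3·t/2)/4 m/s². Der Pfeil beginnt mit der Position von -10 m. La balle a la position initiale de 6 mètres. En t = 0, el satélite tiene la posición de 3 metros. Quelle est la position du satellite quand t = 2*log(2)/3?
Pour résoudre ceci, nous devons prendre 2 intégrales de notre équation de l'accélération a(t) = 27·exp(-3·t/2)/4. En prenant ∫a(t)dt et en appliquant v(0) = -9/2, nous trouvons v(t) = -9·exp(-3·t/2)/2. En prenant ∫v(t)dt et en appliquant x(0) = 3, nous trouvons x(t) = 3·exp(-3·t/2). En utilisant x(t) = 3·exp(-3·t/2) et en substituant t = 2*log(2)/3, nous trouvons x = 3/2.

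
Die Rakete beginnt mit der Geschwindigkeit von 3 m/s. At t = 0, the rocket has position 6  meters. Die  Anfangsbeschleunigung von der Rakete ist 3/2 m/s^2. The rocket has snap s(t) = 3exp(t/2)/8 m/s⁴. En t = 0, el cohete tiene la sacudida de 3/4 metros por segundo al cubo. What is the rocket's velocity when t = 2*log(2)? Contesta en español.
Partiendo del snap s(t) = 3·exp(t/2)/8, tomamos 3 antiderivadas. Tomando ∫s(t)dt y aplicando j(0) = 3/4, encontramos j(t) = 3·exp(t/2)/4. Integrando la sacudida y usando la condición inicial a(0) = 3/2, obtenemos a(t) = 3·exp(t/2)/2. Tomando ∫a(t)dt y aplicando v(0) = 3, encontramos v(t) = 3·exp(t/2). De la ecuación de la velocidad v(t) = 3·exp(t/2), sustituimos t = 2*log(2) para obtener v = 6.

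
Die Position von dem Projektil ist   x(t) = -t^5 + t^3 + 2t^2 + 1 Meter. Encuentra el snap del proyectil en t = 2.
Partiendo de la posición x(t) = -t^5 + t^3 + 2·t^2 + 1, tomamos 4 derivadas. Derivando la posición, obtenemos la velocidad: v(t) = -5·t^4 + 3·t^2 + 4·t. Derivando la velocidad, obtenemos la aceleración: a(t) = -20·t^3 + 6·t + 4. Tomando d/dt de a(t), encontramos j(t) = 6 - 60·t^2. La derivada de la sacudida da el snap: s(t) = -120·t. Tenemos el snap s(t) = -120·t. Sustituyendo t = 2: s(2) = -240.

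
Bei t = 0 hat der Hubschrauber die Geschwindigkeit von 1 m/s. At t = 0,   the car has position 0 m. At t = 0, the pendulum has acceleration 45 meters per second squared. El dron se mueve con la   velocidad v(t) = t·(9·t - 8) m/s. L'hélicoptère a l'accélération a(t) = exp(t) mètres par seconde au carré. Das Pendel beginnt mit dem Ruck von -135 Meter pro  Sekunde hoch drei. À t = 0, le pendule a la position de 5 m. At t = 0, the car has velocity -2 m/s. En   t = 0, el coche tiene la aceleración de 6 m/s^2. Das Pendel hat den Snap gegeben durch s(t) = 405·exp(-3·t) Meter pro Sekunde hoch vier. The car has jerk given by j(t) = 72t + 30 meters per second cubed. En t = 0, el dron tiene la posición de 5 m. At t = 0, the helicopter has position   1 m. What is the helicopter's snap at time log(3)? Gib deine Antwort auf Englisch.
We must differentiate our acceleration equation a(t) = exp(t) 2 times. Differentiating acceleration, we get jerk: j(t) = exp(t). Taking d/dt of j(t), we find s(t) = exp(t). From the given snap equation s(t) = exp(t), we substitute t = log(3) to get s = 3.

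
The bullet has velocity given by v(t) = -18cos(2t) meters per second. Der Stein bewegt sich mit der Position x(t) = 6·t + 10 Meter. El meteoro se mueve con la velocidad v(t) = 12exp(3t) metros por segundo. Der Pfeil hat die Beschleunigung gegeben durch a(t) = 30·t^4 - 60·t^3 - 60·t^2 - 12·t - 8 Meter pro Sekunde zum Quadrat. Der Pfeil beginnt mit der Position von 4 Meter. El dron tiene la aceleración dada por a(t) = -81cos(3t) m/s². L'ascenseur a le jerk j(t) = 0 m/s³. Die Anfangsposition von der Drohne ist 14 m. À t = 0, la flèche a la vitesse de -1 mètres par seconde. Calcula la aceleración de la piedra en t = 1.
Partiendo de la posición x(t) = 6·t + 10, tomamos 2 derivadas. Derivando la posición, obtenemos la velocidad: v(t) = 6. La derivada de la velocidad da la aceleración: a(t) = 0. Usando a(t) = 0 y sustituyendo t = 1, encontramos a = 0.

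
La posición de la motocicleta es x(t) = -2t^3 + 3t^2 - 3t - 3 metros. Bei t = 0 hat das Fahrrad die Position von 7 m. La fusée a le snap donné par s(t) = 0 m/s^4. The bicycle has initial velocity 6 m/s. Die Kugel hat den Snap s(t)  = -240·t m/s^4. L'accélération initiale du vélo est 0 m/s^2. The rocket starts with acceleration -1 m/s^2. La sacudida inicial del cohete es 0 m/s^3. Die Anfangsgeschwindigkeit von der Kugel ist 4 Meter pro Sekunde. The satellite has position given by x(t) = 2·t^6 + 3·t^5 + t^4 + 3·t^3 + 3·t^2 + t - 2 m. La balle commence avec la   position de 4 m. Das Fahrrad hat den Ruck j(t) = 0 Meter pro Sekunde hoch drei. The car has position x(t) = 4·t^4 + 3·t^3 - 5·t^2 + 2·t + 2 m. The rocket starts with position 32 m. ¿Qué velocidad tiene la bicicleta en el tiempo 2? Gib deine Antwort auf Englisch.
Starting from jerk j(t) = 0, we take 2 antiderivatives. Integrating jerk and using the initial condition a(0) = 0, we get a(t) = 0. The antiderivative of acceleration, with v(0) = 6, gives velocity: v(t) = 6. Using v(t) = 6 and substituting t = 2, we find v = 6.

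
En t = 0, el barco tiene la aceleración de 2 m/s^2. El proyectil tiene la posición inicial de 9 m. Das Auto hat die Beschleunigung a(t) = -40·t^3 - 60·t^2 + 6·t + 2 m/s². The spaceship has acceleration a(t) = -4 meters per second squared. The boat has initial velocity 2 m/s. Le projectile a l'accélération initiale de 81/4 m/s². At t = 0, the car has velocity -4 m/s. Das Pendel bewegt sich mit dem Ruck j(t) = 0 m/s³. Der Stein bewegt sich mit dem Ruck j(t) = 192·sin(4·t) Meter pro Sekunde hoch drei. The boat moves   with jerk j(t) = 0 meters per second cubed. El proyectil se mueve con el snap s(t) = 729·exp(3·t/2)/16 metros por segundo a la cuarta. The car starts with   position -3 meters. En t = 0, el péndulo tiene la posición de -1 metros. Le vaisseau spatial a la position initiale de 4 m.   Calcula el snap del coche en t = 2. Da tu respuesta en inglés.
Starting from acceleration a(t) = -40·t^3 - 60·t^2 + 6·t + 2, we take 2 derivatives. Taking d/dt of a(t), we find j(t) = -120·t^2 - 120·t + 6. The derivative of jerk gives snap: s(t) = -240·t - 120. Using s(t) = -240·t - 120 and substituting t = 2, we find s = -600.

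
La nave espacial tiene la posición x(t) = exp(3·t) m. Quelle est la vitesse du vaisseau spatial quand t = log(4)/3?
Nous devons dériver notre équation de la position x(t) = exp(3·t) 1 fois. En dérivant la position, nous obtenons la vitesse: v(t) = 3·exp(3·t). Nous avons la vitesse v(t) = 3·exp(3·t). En substituant t = log(4)/3: v(log(4)/3) = 12.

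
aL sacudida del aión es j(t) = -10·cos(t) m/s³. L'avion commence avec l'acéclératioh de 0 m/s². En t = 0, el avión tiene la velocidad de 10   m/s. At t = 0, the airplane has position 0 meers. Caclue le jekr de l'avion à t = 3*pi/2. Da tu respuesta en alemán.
Mit j(t) = -10·cos(t) und Einsetzen von t = 3*pi/2, finden wir j = 0.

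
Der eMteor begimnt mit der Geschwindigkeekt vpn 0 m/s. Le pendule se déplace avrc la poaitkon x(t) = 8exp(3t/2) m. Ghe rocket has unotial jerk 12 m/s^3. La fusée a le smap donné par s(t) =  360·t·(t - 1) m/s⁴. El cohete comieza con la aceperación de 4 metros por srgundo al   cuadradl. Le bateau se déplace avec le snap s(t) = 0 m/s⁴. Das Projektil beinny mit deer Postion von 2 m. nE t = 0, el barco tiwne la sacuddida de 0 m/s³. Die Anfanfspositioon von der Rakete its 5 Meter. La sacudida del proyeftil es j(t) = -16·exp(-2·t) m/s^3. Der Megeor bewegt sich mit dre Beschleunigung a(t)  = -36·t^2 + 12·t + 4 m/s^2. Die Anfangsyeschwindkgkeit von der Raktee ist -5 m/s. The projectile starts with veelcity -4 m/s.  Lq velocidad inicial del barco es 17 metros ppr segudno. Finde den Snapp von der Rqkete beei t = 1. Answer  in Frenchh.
Nous avons le snap s(t) = 360·t·(t - 1). En substituant t = 1: s(1) = 0.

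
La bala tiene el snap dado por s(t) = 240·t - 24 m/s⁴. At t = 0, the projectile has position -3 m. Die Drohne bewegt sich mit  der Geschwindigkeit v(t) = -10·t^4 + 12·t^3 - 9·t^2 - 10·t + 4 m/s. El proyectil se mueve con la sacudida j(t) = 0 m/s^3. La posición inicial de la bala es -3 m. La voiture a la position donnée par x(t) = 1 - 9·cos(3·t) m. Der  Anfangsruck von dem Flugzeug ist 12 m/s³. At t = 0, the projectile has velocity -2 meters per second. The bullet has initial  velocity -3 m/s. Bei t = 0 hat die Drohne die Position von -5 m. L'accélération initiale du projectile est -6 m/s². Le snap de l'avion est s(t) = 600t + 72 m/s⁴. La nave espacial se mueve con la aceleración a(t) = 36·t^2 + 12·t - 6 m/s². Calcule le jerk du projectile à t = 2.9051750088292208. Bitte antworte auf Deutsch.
Wir haben den Ruck j(t) = 0. Durch Einsetzen von t = 2.9051750088292208: j(2.9051750088292208) = 0.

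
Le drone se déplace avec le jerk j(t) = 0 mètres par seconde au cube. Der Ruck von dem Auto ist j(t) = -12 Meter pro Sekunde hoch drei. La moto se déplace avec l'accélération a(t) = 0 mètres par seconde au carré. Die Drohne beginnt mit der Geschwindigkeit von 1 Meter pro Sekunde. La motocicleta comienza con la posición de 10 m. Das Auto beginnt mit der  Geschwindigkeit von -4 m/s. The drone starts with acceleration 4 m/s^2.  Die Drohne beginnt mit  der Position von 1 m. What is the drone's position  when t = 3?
We must find the antiderivative of our jerk equation j(t) = 0 3 times. The integral of jerk, with a(0) = 4, gives acceleration: a(t) = 4. Finding the antiderivative of a(t) and using v(0) = 1: v(t) = 4·t + 1. The antiderivative of velocity, with x(0) = 1, gives position: x(t) = 2·t^2 + t + 1. From the given position equation x(t) = 2·t^2 + t + 1, we substitute t = 3 to get x = 22.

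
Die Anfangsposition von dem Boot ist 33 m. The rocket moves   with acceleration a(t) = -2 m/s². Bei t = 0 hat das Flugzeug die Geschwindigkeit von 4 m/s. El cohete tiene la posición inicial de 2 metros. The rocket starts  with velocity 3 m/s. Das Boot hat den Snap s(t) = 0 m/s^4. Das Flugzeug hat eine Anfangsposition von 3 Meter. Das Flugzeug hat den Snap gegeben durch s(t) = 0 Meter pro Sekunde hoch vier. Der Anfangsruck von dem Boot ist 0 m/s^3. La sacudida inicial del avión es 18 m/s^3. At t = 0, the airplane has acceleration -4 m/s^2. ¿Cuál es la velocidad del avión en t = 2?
Partiendo del snap s(t) = 0, tomamos 3 antiderivadas. Tomando ∫s(t)dt y aplicando j(0) = 18, encontramos j(t) = 18. La integral de la sacudida, con a(0) = -4, da la aceleración: a(t) = 18·t - 4. La integral de la aceleración, con v(0) = 4, da la velocidad: v(t) = 9·t^2 - 4·t + 4. De la ecuación de la velocidad v(t) = 9·t^2 - 4·t + 4, sustituimos t = 2 para obtener v = 32.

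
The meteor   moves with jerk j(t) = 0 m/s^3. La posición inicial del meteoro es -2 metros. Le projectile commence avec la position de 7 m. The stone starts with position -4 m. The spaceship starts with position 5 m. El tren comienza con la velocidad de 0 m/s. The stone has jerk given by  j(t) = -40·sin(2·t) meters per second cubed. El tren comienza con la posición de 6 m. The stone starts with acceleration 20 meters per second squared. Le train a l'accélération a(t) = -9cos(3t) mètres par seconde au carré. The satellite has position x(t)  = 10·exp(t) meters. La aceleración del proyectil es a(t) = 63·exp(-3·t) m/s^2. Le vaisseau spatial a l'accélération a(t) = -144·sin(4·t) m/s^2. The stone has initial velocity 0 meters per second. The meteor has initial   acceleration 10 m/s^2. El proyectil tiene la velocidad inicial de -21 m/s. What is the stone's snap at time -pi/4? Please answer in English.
Starting from jerk j(t) = -40·sin(2·t), we take 1 derivative. The derivative of jerk gives snap: s(t) = -80·cos(2·t). From the given snap equation s(t) = -80·cos(2·t), we substitute t = -pi/4 to get s = 0.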